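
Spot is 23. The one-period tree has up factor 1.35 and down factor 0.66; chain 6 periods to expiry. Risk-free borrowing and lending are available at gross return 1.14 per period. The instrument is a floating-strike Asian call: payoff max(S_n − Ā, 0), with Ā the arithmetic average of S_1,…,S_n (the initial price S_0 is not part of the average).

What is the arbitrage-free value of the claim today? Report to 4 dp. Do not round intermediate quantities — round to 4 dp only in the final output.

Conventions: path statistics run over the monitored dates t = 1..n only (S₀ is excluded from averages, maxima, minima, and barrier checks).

With p* = (R−d)/(u−d) = 0.6957, sum probability × payoff across the paths and divide by R^6.
Enumerate all 2^6 = 64 price paths (U = up ×1.35, D = down ×0.66); each path with k up-moves has probability p*^k·(1−p*)^(6−k).
DDDDDD: Ā=6.8261, payoff=0.0000, prob=0.000795
UDDDDD: Ā=13.9625, payoff=0.0000, prob=0.001817
DUDDDD: Ā=11.3175, payoff=0.0000, prob=0.001817
UUDDDD: Ā=23.1495, payoff=0.0000, prob=0.004152
DDUDDD: Ā=9.5718, payoff=0.0000, prob=0.001817
UDUDDD: Ā=19.5788, payoff=0.0000, prob=0.004152
DUUDDD: Ā=16.9338, payoff=0.0000, prob=0.004152
UUUDDD: Ā=34.6373, payoff=0.0000, prob=0.009490
DDDUDD: Ā=8.4197, payoff=0.0000, prob=0.001817
UDDUDD: Ā=17.2221, payoff=0.0000, prob=0.004152
DUDUDD: Ā=14.5771, payoff=0.0000, prob=0.004152
UUDUDD: Ā=29.8168, payoff=0.0000, prob=0.009490
DDUUDD: Ā=12.8314, payoff=0.0000, prob=0.004152
UDUUDD: Ā=26.2460, payoff=0.0000, prob=0.009490
DUUUDD: Ā=23.6010, payoff=0.0000, prob=0.009490
UUUUDD: Ā=48.2748, payoff=0.0000, prob=0.021692
DDDDUD: Ā=7.6593, payoff=0.0000, prob=0.001817
UDDDUD: Ā=15.6667, payoff=0.0000, prob=0.004152
DUDDUD: Ā=13.0217, payoff=0.0000, prob=0.004152
UUDDUD: Ā=26.6352, payoff=0.0000, prob=0.009490
DDUDUD: Ā=11.2760, payoff=0.0000, prob=0.004152
UDUDUD: Ā=23.0645, payoff=0.0000, prob=0.009490
DUUDUD: Ā=20.4195, payoff=0.0000, prob=0.009490
UUUDUD: Ā=41.7671, payoff=0.0000, prob=0.021692
DDDUUD: Ā=10.1238, payoff=0.0000, prob=0.004152
UDDUUD: Ā=20.7078, payoff=0.0000, prob=0.009490
DUDUUD: Ā=18.0628, payoff=0.0000, prob=0.009490
UUDUUD: Ā=36.9466, payoff=0.0000, prob=0.021692
DDUUUD: Ā=16.3171, payoff=0.0000, prob=0.009490
UDUUUD: Ā=33.3758, payoff=0.0000, prob=0.021692
DUUUUD: Ā=30.7308, payoff=2.5467, prob=0.021692
UUUUUD: Ā=62.8585, payoff=5.2091, prob=0.049583
DDDDDU: Ā=7.1574, payoff=0.0000, prob=0.001817
UDDDDU: Ā=14.6401, payoff=0.0000, prob=0.004152
DUDDDU: Ā=11.9951, payoff=0.0000, prob=0.004152
UUDDDU: Ā=24.5354, payoff=0.0000, prob=0.009490
DDUDDU: Ā=10.2494, payoff=0.0000, prob=0.004152
UDUDDU: Ā=20.9647, payoff=0.0000, prob=0.009490
DUUDDU: Ā=18.3197, payoff=0.0000, prob=0.009490
UUUDDU: Ā=37.4720, payoff=0.0000, prob=0.021692
DDDUDU: Ā=9.0972, payoff=0.0000, prob=0.004152
UDDUDU: Ā=18.6080, payoff=0.0000, prob=0.009490
DUDUDU: Ā=15.9630, payoff=0.3060, prob=0.009490
UUDUDU: Ā=32.6515, payoff=0.6260, prob=0.021692
DDUUDU: Ā=14.2173, payoff=2.0517, prob=0.009490
UDUUDU: Ā=29.0808, payoff=4.1967, prob=0.021692
DUUUDU: Ā=26.4358, payoff=6.8417, prob=0.021692
UUUUDU: Ā=54.0731, payoff=13.9945, prob=0.049583
DDDDUU: Ā=8.3368, payoff=0.0000, prob=0.004152
UDDDUU: Ā=17.0525, payoff=0.0000, prob=0.009490
DUDDUU: Ā=14.4075, payoff=1.8615, prob=0.009490
UUDDUU: Ā=29.4700, payoff=3.8075, prob=0.021692
DDUDUU: Ā=12.6618, payoff=3.6072, prob=0.009490
UDUDUU: Ā=25.8992, payoff=7.3783, prob=0.021692
DUUDUU: Ā=23.2542, payoff=10.0233, prob=0.021692
UUUDUU: Ā=47.5655, payoff=20.5022, prob=0.049583
DDDUUU: Ā=11.5097, payoff=4.7593, prob=0.009490
UDDUUU: Ā=23.5425, payoff=9.7350, prob=0.021692
DUDUUU: Ā=20.8975, payoff=12.3800, prob=0.021692
UUDUUU: Ā=42.7449, payoff=25.3227, prob=0.049583
DDUUUU: Ā=19.1518, payoff=14.1257, prob=0.021692
UDUUUU: Ā=39.1742, payoff=28.8934, prob=0.049583
DUUUUU: Ā=36.5292, payoff=31.5384, prob=0.049583
UUUUUU: Ā=74.7188, payoff=64.5104, prob=0.113332
Price = Σ prob·payoff / R^6 = 15.205722 / 2.194973 = 6.9275

price = 6.9275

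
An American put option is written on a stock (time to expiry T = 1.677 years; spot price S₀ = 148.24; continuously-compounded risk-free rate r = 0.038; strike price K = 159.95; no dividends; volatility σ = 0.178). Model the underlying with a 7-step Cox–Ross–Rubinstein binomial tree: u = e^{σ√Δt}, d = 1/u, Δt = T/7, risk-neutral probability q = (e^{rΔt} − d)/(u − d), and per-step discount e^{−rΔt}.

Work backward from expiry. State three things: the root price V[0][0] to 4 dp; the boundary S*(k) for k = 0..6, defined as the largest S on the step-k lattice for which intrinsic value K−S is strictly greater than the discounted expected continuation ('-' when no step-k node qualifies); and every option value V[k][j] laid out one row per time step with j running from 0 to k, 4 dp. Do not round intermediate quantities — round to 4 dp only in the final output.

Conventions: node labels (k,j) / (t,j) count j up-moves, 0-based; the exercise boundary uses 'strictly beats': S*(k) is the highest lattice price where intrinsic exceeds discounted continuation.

price = 16.3472
boundary = - - 124.5347 135.8714 124.5347 135.8714 148.2400
tree:
16.3472
24.5371 9.3850
35.4153 15.3386 4.2810
45.8060 24.0786 7.8725 1.1781
55.3298 35.4153 14.0627 2.5330 0.0000
64.0589 45.8060 24.0786 5.4463 0.0000 0.0000
72.0597 55.3298 35.4153 11.7100 0.0000 0.0000 0.0000
79.3930 64.0589 45.8060 24.0786 0.0000 0.0000 0.0000 0.0000

params: Δt=0.23957 u=1.09103 d=0.91656 q=0.53065 e^(-rΔt)=0.99094
t_7 payoffs: 79.3930 64.0589 45.8060 24.0786 0.0000 0.0000 0.0000 0.0000
t_6: node(6,0) S=87.8903 payoff=72.0597 vs cont=70.6102 → 72.0597 [stop]  node(6,1) S=104.6202 payoff=55.3298 vs cont=53.8803 → 55.3298 [stop]  node(6,2) S=124.5347 payoff=35.4153 vs cont=33.9657 → 35.4153 [stop]  node(6,3) S=148.2400 payoff=11.7100 vs cont=11.1989 → 11.7100 [stop]  node(6,4) S=176.4576 payoff=0.0000 vs cont=0.0000 → 0.0000 [wait]  node(6,5) S=210.0464 payoff=0.0000 vs cont=0.0000 → 0.0000 [wait]  node(6,6) S=250.0288 payoff=0.0000 vs cont=0.0000 → 0.0000 [wait]  ⇒ S*(6)=148.2400
t_5: node(5,0) S=95.8911 payoff=64.0589 vs cont=62.6094 → 64.0589 [stop]  node(5,1) S=114.1440 payoff=45.8060 vs cont=44.3565 → 45.8060 [stop]  node(5,2) S=135.8714 payoff=24.0786 vs cont=22.6291 → 24.0786 [stop]  node(5,3) S=161.7346 payoff=0.0000 vs cont=5.4463 → 5.4463 [wait]  node(5,4) S=192.5208 payoff=0.0000 vs cont=0.0000 → 0.0000 [wait]  node(5,5) S=229.1673 payoff=0.0000 vs cont=0.0000 → 0.0000 [wait]  ⇒ S*(5)=135.8714
t_4: node(4,0) S=104.6202 payoff=55.3298 vs cont=53.8803 → 55.3298 [stop]  node(4,1) S=124.5347 payoff=35.4153 vs cont=33.9657 → 35.4153 [stop]  node(4,2) S=148.2400 payoff=11.7100 vs cont=14.0627 → 14.0627 [wait]  node(4,3) S=176.4576 payoff=0.0000 vs cont=2.5330 → 2.5330 [wait]  node(4,4) S=210.0464 payoff=0.0000 vs cont=0.0000 → 0.0000 [wait]  ⇒ S*(4)=124.5347
t_3: node(3,0) S=114.1440 payoff=45.8060 vs cont=44.3565 → 45.8060 [stop]  node(3,1) S=135.8714 payoff=24.0786 vs cont=23.8663 → 24.0786 [stop]  node(3,2) S=161.7346 payoff=0.0000 vs cont=7.8725 → 7.8725 [wait]  node(3,3) S=192.5208 payoff=0.0000 vs cont=1.1781 → 1.1781 [wait]  ⇒ S*(3)=135.8714
t_2: node(2,0) S=124.5347 payoff=35.4153 vs cont=33.9657 → 35.4153 [stop]  node(2,1) S=148.2400 payoff=11.7100 vs cont=15.3386 → 15.3386 [wait]  node(2,2) S=176.4576 payoff=0.0000 vs cont=4.2810 → 4.2810 [wait]  ⇒ S*(2)=124.5347
t_1: node(1,0) S=135.8714 payoff=24.0786 vs cont=24.5371 → 24.5371 [wait]  node(1,1) S=161.7346 payoff=0.0000 vs cont=9.3850 → 9.3850 [wait]  ⇒ S*(1)=-
t_0: node(0,0) S=148.2400 payoff=11.7100 vs cont=16.3472 → 16.3472 [wait]  ⇒ S*(0)=-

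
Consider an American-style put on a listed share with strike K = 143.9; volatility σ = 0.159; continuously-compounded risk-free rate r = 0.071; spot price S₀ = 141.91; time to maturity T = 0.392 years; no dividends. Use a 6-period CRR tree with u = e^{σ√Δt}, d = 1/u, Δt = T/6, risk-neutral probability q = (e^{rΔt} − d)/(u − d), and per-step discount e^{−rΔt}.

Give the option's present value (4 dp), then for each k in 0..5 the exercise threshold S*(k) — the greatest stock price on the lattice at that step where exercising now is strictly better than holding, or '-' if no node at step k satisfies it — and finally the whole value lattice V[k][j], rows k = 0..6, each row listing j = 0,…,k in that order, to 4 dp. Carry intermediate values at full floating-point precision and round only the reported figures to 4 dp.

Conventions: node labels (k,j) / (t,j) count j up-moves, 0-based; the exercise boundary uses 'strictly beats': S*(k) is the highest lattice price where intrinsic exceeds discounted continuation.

Δt=0.06533, u=1.04148, d=0.96017, q=0.54703, disc=e^(-rΔt)=0.99537
k=6 terminal: V=max(K-S,0) → 32.6982 23.2819 13.0684 1.9900 0.0000 0.0000 0.0000
k=5: j=0 S=115.8143 intr=28.0857 cont=27.4197 V=28.0857[EX]; j=1 S=125.6211 intr=18.2789 cont=17.6130 V=18.2789[EX]; j=2 S=136.2583 intr=7.6417 cont=6.9758 V=7.6417[EX]; j=3 S=147.7962 intr=0.0000 cont=0.8972 V=0.8972[hold]; j=4 S=160.3111 intr=0.0000 cont=0.0000 V=0.0000[hold]; j=5 S=173.8857 intr=0.0000 cont=0.0000 V=0.0000[hold]  S*(5)=136.2583
k=4: j=0 S=120.6181 intr=23.2819 cont=22.6160 V=23.2819[EX]; j=1 S=130.8316 intr=13.0684 cont=12.4024 V=13.0684[EX]; j=2 S=141.9100 intr=1.9900 cont=3.9340 V=3.9340[hold]; j=3 S=153.9265 intr=0.0000 cont=0.4045 V=0.4045[hold]; j=4 S=166.9605 intr=0.0000 cont=0.0000 V=0.0000[hold]  S*(4)=130.8316
k=3: j=0 S=125.6211 intr=18.2789 cont=17.6130 V=18.2789[EX]; j=1 S=136.2583 intr=7.6417 cont=8.0343 V=8.0343[hold]; j=2 S=147.7962 intr=0.0000 cont=1.9940 V=1.9940[hold]; j=3 S=160.3111 intr=0.0000 cont=0.1824 V=0.1824[hold]  S*(3)=125.6211
k=2: j=0 S=130.8316 intr=13.0684 cont=12.6162 V=13.0684[EX]; j=1 S=141.9100 intr=1.9900 cont=4.7082 V=4.7082[hold]; j=2 S=153.9265 intr=0.0000 cont=0.9984 V=0.9984[hold]  S*(2)=130.8316
k=1: j=0 S=136.2583 intr=7.6417 cont=8.4558 V=8.4558[hold]; j=1 S=147.7962 intr=0.0000 cont=2.6664 V=2.6664[hold]  S*(1)=-
k=0: j=0 S=141.9100 intr=1.9900 cont=5.2644 V=5.2644[hold]  S*(0)=-

price = 5.2644
boundary = - - 130.8316 125.6211 130.8316 136.2583
tree:
5.2644
8.4558 2.6664
13.0684 4.7082 0.9984
18.2789 8.0343 1.9940 0.1824
23.2819 13.0684 3.9340 0.4045 0.0000
28.0857 18.2789 7.6417 0.8972 0.0000 0.0000
32.6982 23.2819 13.0684 1.9900 0.0000 0.0000 0.0000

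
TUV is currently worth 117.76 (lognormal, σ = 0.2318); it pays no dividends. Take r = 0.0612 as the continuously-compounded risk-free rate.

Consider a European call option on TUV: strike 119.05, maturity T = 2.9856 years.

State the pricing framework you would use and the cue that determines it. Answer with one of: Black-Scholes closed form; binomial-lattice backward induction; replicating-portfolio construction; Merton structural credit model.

framework: Black-Scholes closed form

Key observation: a European-exercise option on TUV struck at 119.05 — a GBM underlying with constant parameters — admits an analytic price: the data contain no early exercise, no discrete tree, no debt structure.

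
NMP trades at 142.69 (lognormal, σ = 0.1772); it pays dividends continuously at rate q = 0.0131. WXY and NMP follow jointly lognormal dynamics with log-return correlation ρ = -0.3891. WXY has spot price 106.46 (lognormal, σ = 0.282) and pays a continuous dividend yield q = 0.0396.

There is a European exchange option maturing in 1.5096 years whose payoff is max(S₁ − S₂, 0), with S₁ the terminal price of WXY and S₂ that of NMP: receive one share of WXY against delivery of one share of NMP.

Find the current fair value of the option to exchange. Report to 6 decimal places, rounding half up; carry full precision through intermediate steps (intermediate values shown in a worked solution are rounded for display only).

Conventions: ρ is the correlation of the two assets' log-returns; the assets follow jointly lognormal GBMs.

σ_eff = √(σ₁² + σ₂² − 2ρσ₁σ₂) = √(0.282² + 0.1772² − 2·-0.3891·0.282·0.1772) = 0.387054
d₁ = (ln(S₁/S₂) + (q₂ − q₁ + σ_eff²/2)T) / (σ_eff√T) = (ln(106.46/142.69) + (0.0131 − 0.0396 + 0.074905)·1.5096) / 0.475557 = -0.462263
d₂ = d₁ − σ_eff√T = -0.462263 − 0.475557 = -0.937820
N(d₁) = 0.321946,  N(d₂) = 0.174169
V = S₁·e^{−q₁T}·N(d₁) − S₂·e^{−q₂T}·N(d₂) = 32.285524 − 24.365463 = 7.920062
Key observation: the rate r is irrelevant here: denominating values in NMP turns the exchange into a ratio option on S₁/S₂, and discounting at r drops out.

exchange price = 7.920062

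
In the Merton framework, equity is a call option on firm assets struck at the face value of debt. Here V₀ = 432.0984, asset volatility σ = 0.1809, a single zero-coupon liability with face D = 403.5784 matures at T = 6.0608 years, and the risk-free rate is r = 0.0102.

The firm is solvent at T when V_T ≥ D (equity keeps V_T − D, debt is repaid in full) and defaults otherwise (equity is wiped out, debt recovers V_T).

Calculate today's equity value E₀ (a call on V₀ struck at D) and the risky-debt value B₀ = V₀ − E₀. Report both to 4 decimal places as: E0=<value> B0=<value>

E0=100.8279 B0=331.2705

Equity is a call on the firm's assets struck at D = 403.5784:
d₁ = [ln(V₀/D) + (r + σ²/2)T] / (σ√T)
   = [ln(432.0984/403.5784) + (0.0102 + 0.5·0.1809²)·6.0608] / (0.1809·√6.0608)
   = [0.068283 + 0.160989] / 0.445352 = 0.514811
d₂ = d₁ − σ√T = 0.514811 − 0.445352 = 0.069458
N(d₁) = 0.696657,  N(d₂) = 0.527688,  e^(−rT) = 0.940052
E₀ = V₀·N(d₁) − D·e^(−rT)·N(d₂)
   = 432.0984·0.696657 − 403.5784·0.940052·0.527688 = 100.827912
B₀ = V₀ − E₀ = 432.0984 − 100.827912 = 331.270488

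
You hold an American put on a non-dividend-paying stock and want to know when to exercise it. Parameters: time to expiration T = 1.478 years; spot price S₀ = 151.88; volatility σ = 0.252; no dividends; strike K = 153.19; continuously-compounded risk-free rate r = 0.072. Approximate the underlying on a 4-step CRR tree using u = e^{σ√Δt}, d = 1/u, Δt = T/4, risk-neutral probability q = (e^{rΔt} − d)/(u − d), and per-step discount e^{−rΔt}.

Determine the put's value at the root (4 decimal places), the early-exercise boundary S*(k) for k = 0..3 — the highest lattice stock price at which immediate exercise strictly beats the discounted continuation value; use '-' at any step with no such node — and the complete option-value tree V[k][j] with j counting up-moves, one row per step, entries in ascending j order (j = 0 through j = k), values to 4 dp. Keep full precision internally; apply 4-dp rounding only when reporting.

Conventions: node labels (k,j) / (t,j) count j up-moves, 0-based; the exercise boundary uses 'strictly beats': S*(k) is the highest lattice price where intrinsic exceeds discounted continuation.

price = 12.8959
boundary = - - 111.8017 130.3090
tree:
12.8959
23.6937 4.6741
41.3883 10.3461 0.2522
57.2671 22.8810 0.5747 0.0000
70.8907 41.3883 1.3100 0.0000 0.0000

Δt=0.36950  u=1.16554  d=0.85797  q=0.54944  discount=0.97375
step 4 (expiry): payoffs max(K−S,0) = 70.8907 41.3883 1.3100 0.0000 0.0000
step 3: (k=3,j=0): S=95.9229, K−S=57.2671, hold=53.2454 ⇒ V=57.2671 exercise | (k=3,j=1): S=130.3090, K−S=22.8810, hold=18.8592 ⇒ V=22.8810 exercise | (k=3,j=2): S=177.0218, K−S=0.0000, hold=0.5747 ⇒ V=0.5747 continue | (k=3,j=3): S=240.4800, K−S=0.0000, hold=0.0000 ⇒ V=0.0000 continue  boundary S*=130.3090
step 2: (k=2,j=0): S=111.8017, K−S=41.3883, hold=37.3666 ⇒ V=41.3883 exercise | (k=2,j=1): S=151.8800, K−S=1.3100, hold=10.3461 ⇒ V=10.3461 continue | (k=2,j=2): S=206.3254, K−S=0.0000, hold=0.2522 ⇒ V=0.2522 continue  boundary S*=111.8017
step 1: (k=1,j=0): S=130.3090, K−S=22.8810, hold=23.6937 ⇒ V=23.6937 continue | (k=1,j=1): S=177.0218, K−S=0.0000, hold=4.6741 ⇒ V=4.6741 continue  boundary S*=-
step 0: (k=0,j=0): S=151.8800, K−S=1.3100, hold=12.8959 ⇒ V=12.8959 continue  boundary S*=-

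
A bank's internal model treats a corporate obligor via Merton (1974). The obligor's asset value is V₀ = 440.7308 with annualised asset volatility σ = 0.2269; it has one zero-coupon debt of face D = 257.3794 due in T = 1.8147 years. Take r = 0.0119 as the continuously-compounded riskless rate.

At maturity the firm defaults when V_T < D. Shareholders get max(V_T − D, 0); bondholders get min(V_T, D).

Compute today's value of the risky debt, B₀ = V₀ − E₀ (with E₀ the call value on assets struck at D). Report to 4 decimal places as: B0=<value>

Work the structural quantities from V₀ = 440.7308 against face 257.3794:
d₁ = [ln(V₀/D) + (r + σ²/2)T] / (σ√T)
   = [ln(440.7308/257.3794) + (0.0119 + 0.5·0.2269²)·1.8147] / (0.2269·√1.8147)
   = [0.537883 + 0.068309] / 0.305659 = 1.983230
d₂ = d₁ − σ√T = 1.983230 − 0.305659 = 1.677571
N(d₁) = 0.976329,  N(d₂) = 0.953285,  e^(−rT) = 0.978637
E₀ = V₀·N(d₁) − D·e^(−rT)·N(d₂)
   = 440.7308·0.976329 − 257.3794·0.978637·0.953285 = 190.184146
B₀ = V₀ − E₀ = 440.7308 − 190.184146 = 250.546654

B0=250.5467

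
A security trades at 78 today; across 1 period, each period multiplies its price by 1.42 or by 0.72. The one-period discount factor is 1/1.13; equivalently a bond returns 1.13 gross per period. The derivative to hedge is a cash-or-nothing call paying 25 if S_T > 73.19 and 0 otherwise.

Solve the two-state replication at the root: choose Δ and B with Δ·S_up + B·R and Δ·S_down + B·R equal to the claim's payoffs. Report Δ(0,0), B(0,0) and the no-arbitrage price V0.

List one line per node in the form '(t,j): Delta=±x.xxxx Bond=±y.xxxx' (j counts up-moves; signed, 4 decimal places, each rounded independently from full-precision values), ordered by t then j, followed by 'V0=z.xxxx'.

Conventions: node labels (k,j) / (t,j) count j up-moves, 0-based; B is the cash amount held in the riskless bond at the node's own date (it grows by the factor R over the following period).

(0,0): Delta=0.4579 Bond=-22.7560
V0=12.9583

Under the risk-neutral measure, an up-move has probability p* = (R−d)/(u−d) = 0.5857 and values discount at R = 1.13.
At maturity the claim pays: V(1,0)=0.0000, V(1,1)=25.0000
(0,0): S=78.0000. Δ = (V_up−V_dn)/(S_up−S_dn) = (25.0000−0.0000)/(110.7600−56.1600) = 0.4579. V = [p*·25.0000 + (1−p*)·0.0000]/1.13 = 12.9583. B = V − Δ·S = -22.7560.
As a check, the time-0 holding Δ(0,0)·S0 + B(0,0) comes to 12.9583 — exactly V0.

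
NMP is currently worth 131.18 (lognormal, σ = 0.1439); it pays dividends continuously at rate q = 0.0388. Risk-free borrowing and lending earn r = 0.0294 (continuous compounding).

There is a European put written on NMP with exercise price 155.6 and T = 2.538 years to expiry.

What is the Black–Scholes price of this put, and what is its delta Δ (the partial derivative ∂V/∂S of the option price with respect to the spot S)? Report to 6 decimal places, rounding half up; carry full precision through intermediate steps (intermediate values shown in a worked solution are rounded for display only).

price = 28.831960
Δ = -0.696488

σ√T = 0.1439·√2.538 = 0.229249
d₁ = (ln(S/K) + (r−q+σ²/2)T) / (σ√T) = (ln(131.18/155.6) + (0.0294−0.0388+0.1439²/2)·2.538) / 0.229249 = (-0.170718 + 0.002420) / 0.229249 = -0.734129
d₂ = d₁ − σ√T = -0.734129 − 0.229249 = -0.963377
e^{−rT} = 0.928099
e^{−qT} = 0.906219
N(−d₁) = 0.768565,  N(−d₂) = 0.832321
Put price V = K·e^{−rT}·N(−d₂) − S·e^{−qT}·N(−d₁) = 120.197253 − 91.365293 = 28.831960
Δ = −e^{−qT}·N(−d₁) = -0.696488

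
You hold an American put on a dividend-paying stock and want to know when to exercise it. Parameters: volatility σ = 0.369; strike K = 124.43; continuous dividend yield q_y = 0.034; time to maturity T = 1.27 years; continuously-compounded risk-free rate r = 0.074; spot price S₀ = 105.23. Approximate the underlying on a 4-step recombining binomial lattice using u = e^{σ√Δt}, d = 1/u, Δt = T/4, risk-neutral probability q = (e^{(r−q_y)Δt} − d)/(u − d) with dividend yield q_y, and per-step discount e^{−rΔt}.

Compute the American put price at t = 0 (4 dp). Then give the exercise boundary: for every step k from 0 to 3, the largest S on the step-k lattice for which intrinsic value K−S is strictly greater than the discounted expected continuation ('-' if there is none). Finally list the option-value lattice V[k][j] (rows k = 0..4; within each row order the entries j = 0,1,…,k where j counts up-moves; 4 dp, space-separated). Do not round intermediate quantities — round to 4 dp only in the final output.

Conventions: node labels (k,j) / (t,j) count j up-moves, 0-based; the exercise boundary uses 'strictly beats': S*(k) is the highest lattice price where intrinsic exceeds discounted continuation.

Δt=0.31750  u=1.23112  d=0.81227  q=0.47872  discount=0.97678
step 4 (expiry): payoffs max(K−S,0) = 78.6217 55.0009 19.2000 0.0000 0.0000
step 3: (k=3,j=0): S=56.3953, K−S=68.0347, hold=65.7508 ⇒ V=68.0347 exercise | (k=3,j=1): S=85.4753, K−S=38.9547, hold=36.9830 ⇒ V=38.9547 exercise | (k=3,j=2): S=129.5503, K−S=0.0000, hold=9.7761 ⇒ V=9.7761 continue | (k=3,j=3): S=196.3524, K−S=0.0000, hold=0.0000 ⇒ V=0.0000 continue  boundary S*=85.4753
step 2: (k=2,j=0): S=69.4291, K−S=55.0009, hold=52.8569 ⇒ V=55.0009 exercise | (k=2,j=1): S=105.2300, K−S=19.2000, hold=24.4061 ⇒ V=24.4061 continue | (k=2,j=2): S=159.4914, K−S=0.0000, hold=4.9778 ⇒ V=4.9778 continue  boundary S*=69.4291
step 1: (k=1,j=0): S=85.4753, K−S=38.9547, hold=39.4174 ⇒ V=39.4174 continue | (k=1,j=1): S=129.5503, K−S=0.0000, hold=14.7546 ⇒ V=14.7546 continue  boundary S*=-
step 0: (k=0,j=0): S=105.2300, K−S=19.2000, hold=26.9696 ⇒ V=26.9696 continue  boundary S*=-

price = 26.9696
boundary = - - 69.4291 85.4753
tree:
26.9696
39.4174 14.7546
55.0009 24.4061 4.9778
68.0347 38.9547 9.7761 0.0000
78.6217 55.0009 19.2000 0.0000 0.0000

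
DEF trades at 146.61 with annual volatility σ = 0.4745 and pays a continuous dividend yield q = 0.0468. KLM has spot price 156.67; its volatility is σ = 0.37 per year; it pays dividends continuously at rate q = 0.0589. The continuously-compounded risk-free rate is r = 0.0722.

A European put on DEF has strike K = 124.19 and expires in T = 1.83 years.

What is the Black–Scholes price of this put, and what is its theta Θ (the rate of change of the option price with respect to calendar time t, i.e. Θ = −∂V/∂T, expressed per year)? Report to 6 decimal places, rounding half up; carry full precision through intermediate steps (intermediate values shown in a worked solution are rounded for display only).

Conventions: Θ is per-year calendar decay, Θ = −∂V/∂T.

σ√T = 0.4745·√1.83 = 0.641892
d₁ = (ln(S/K) + (r−q+σ²/2)T) / (σ√T) = (ln(146.61/124.19) + (0.0722−0.0468+0.4745²/2)·1.83) / 0.641892 = (0.165963 + 0.252494) / 0.641892 = 0.651913
d₂ = d₁ − σ√T = 0.651913 − 0.641892 = 0.010022
e^{−rT} = 0.876231
e^{−qT} = 0.917921
N(−d₁) = 0.257229,  N(−d₂) = 0.496002
Put price V = K·e^{−rT}·N(−d₂) − S·e^{−qT}·N(−d₁) = 53.974476 − 34.616884 = 19.357592
φ(d₁) = (1/√(2π))·e^{−d₁²/2} = 0.322570
Θ = −S·e^{−qT}·φ(d₁)·σ/(2√T) − q·S·e^{−qT}·N(−d₁) + r·K·e^{−rT}·N(−d₂) = −7.613318 − 1.620070 + 3.896957 = -5.336431

price = 19.357592
Θ = -5.336431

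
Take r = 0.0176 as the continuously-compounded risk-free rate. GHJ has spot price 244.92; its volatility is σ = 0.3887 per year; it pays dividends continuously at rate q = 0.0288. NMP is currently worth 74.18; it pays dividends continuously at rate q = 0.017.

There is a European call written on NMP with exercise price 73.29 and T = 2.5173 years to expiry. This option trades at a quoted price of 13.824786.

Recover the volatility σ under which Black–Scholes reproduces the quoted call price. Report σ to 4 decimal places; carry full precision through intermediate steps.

At σ = 0.3014 the Black–Scholes value reproduces the quote:
σ√T = 0.3014·√2.5173 = 0.478201
d₁ = (ln(S/K) + (r−q+σ²/2)T) / (σ√T) = (ln(74.18/73.29) + (0.0176−0.017+0.3014²/2)·2.5173) / 0.478201 = (0.012070 + 0.115849) / 0.478201 = 0.267500
d₂ = d₁ − σ√T = 0.267500 − 0.478201 = -0.210701
e^{−rT} = 0.956663
e^{−qT} = 0.958109
N(d₁) = 0.605458,  N(d₂) = 0.416560
V = S·e^{−qT}·N(d₁) − K·e^{−rT}·N(d₂) = 43.031415 − 29.206629 = 13.824786 (equal to the quote); since ∂V/∂σ > 0 for all σ, the implied volatility is unique

sigma = 0.3014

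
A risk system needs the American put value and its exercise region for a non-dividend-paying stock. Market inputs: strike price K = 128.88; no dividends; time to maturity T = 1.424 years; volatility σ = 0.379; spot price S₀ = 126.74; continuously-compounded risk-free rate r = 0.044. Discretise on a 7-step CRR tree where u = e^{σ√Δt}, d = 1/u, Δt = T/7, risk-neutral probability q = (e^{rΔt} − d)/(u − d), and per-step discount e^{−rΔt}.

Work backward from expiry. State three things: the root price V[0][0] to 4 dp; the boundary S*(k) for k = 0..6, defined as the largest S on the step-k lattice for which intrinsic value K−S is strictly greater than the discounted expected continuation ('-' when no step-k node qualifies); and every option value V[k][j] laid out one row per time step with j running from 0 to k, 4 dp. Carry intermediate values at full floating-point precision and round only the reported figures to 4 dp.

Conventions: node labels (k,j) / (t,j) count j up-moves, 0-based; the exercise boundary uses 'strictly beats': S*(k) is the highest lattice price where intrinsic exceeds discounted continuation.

Δt=0.20343, u=1.18642, d=0.84287, q=0.48354, disc=e^(-rΔt)=0.99109
k=7 terminal: V=max(K-S,0) → 90.5760 74.9636 52.9876 22.0544 0.0000 0.0000 0.0000 0.0000
k=6: j=0 S=45.4446 intr=83.4354 cont=82.2870 V=83.4354[EX]; j=1 S=63.9675 intr=64.9125 cont=63.7640 V=64.9125[EX]; j=2 S=90.0402 intr=38.8398 cont=37.6913 V=38.8398[EX]; j=3 S=126.7400 intr=2.1400 cont=11.2887 V=11.2887[hold]; j=4 S=178.3983 intr=0.0000 cont=0.0000 V=0.0000[hold]; j=5 S=251.1123 intr=0.0000 cont=0.0000 V=0.0000[hold]; j=6 S=353.4639 intr=0.0000 cont=0.0000 V=0.0000[hold]  S*(6)=90.0402
k=5: j=0 S=53.9164 intr=74.9636 cont=73.8152 V=74.9636[EX]; j=1 S=75.8924 intr=52.9876 cont=51.8392 V=52.9876[EX]; j=2 S=106.8256 intr=22.0544 cont=25.2904 V=25.2904[hold]; j=3 S=150.3669 intr=0.0000 cont=5.7782 V=5.7782[hold]; j=4 S=211.6554 intr=0.0000 cont=0.0000 V=0.0000[hold]; j=5 S=297.9247 intr=0.0000 cont=0.0000 V=0.0000[hold]  S*(5)=75.8924
k=4: j=0 S=63.9675 intr=64.9125 cont=63.7640 V=64.9125[EX]; j=1 S=90.0402 intr=38.8398 cont=39.2421 V=39.2421[hold]; j=2 S=126.7400 intr=2.1400 cont=15.7142 V=15.7142[hold]; j=3 S=178.3983 intr=0.0000 cont=2.9576 V=2.9576[hold]; j=4 S=251.1123 intr=0.0000 cont=0.0000 V=0.0000[hold]  S*(4)=63.9675
k=3: j=0 S=75.8924 intr=52.9876 cont=52.0320 V=52.9876[EX]; j=1 S=106.8256 intr=22.0544 cont=27.6171 V=27.6171[hold]; j=2 S=150.3669 intr=0.0000 cont=9.4608 V=9.4608[hold]; j=3 S=211.6554 intr=0.0000 cont=1.5139 V=1.5139[hold]  S*(3)=75.8924
k=2: j=0 S=90.0402 intr=38.8398 cont=40.3571 V=40.3571[hold]; j=1 S=126.7400 intr=2.1400 cont=18.6700 V=18.6700[hold]; j=2 S=178.3983 intr=0.0000 cont=5.5681 V=5.5681[hold]  S*(2)=-
k=1: j=0 S=106.8256 intr=22.0544 cont=29.6044 V=29.6044[hold]; j=1 S=150.3669 intr=0.0000 cont=12.2248 V=12.2248[hold]  S*(1)=-
k=0: j=0 S=126.7400 intr=2.1400 cont=21.0117 V=21.0117[hold]  S*(0)=-

price = 21.0117
boundary = - - - 75.8924 63.9675 75.8924 90.0402
tree:
21.0117
29.6044 12.2248
40.3571 18.6700 5.5681
52.9876 27.6171 9.4608 1.5139
64.9125 39.2421 15.7142 2.9576 0.0000
74.9636 52.9876 25.2904 5.7782 0.0000 0.0000
83.4354 64.9125 38.8398 11.2887 0.0000 0.0000 0.0000
90.5760 74.9636 52.9876 22.0544 0.0000 0.0000 0.0000 0.0000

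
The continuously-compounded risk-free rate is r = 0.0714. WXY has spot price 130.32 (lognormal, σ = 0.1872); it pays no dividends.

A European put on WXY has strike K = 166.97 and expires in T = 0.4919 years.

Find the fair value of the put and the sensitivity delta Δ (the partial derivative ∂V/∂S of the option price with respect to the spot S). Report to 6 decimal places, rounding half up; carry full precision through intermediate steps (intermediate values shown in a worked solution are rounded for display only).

σ√T = 0.1872·√0.4919 = 0.131294
d₁ = (ln(S/K) + (r+σ²/2)T) / (σ√T) = (ln(130.32/166.97) + (0.0714+0.1872²/2)·0.4919) / 0.131294 = (-0.247821 + 0.043741) / 0.131294 = -1.554380
d₂ = d₁ − σ√T = -1.554380 − 0.131294 = -1.685674
e^{−rT} = 0.965488
N(−d₁) = 0.939953,  N(−d₂) = 0.954071
Put price V = K·e^{−rT}·N(−d₂) − S·N(−d₁) = 153.803373 − 122.494691 = 31.308683
Δ = −N(−d₁) = -0.939953

price = 31.308683
Δ = -0.939953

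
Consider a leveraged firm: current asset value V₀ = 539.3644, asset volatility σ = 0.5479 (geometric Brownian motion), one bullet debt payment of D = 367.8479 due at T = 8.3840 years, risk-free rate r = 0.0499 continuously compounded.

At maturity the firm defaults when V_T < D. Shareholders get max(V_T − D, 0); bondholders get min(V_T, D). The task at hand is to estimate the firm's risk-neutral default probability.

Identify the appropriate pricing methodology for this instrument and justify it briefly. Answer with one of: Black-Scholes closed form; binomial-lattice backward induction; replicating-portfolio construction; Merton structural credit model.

framework: Merton structural credit model

Key observation: the asked-for credit quantity lives on the firm's capital structure — asset value, asset volatility, debt face 367.8479 — which is the structural model's domain.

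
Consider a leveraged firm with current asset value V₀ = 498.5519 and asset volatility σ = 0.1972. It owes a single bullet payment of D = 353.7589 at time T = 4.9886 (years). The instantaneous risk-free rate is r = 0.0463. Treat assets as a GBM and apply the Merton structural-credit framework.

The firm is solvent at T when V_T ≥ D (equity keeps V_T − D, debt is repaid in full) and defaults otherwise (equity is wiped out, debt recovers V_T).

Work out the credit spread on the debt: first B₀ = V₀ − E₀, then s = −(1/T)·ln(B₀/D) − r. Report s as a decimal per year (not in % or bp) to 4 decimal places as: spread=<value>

spread=0.0053

Work the structural quantities from V₀ = 498.5519 against face 353.7589:
d₁ = [ln(V₀/D) + (r + σ²/2)T] / (σ√T)
   = [ln(498.5519/353.7589) + (0.0463 + 0.5·0.1972²)·4.9886] / (0.1972·√4.9886)
   = [0.343092 + 0.327970] / 0.440450 = 1.523584
d₂ = d₁ − σ√T = 1.523584 − 0.440450 = 1.083135
N(d₁) = 0.936194,  N(d₂) = 0.860626,  e^(−rT) = 0.793762
E₀ = V₀·N(d₁) − D·e^(−rT)·N(d₂)
   = 498.5519·0.936194 − 353.7589·0.793762·0.860626 = 225.077279
B₀ = V₀ − E₀ = 498.5519 − 225.077279 = 273.474621
spread = −(1/T)·ln(B₀/D) − r = −(1/4.9886)·ln(273.474621/353.7589) − 0.0463 = 0.00529900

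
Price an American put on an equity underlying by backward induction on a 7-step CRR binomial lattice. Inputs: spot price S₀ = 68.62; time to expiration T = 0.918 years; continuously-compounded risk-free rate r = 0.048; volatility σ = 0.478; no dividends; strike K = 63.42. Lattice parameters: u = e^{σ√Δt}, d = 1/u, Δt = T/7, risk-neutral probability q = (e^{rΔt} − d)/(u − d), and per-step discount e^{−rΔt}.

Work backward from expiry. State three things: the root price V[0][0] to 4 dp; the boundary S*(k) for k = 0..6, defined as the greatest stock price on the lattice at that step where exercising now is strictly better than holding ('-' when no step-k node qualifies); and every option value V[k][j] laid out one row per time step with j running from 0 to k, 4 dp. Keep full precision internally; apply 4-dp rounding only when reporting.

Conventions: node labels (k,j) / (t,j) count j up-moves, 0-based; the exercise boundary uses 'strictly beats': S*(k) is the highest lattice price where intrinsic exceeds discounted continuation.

Δt=0.13114, u=1.18899, d=0.84105, q=0.47498, disc=e^(-rΔt)=0.99372
k=7 terminal: V=max(K-S,0) → 42.9926 34.5421 22.5956 5.7070 0.0000 0.0000 0.0000 0.0000
k=6: j=0 S=24.2879 intr=39.1321 cont=38.7342 V=39.1321[EX]; j=1 S=34.3355 intr=29.0845 cont=28.6866 V=29.0845[EX]; j=2 S=48.5397 intr=14.8803 cont=14.4824 V=14.8803[EX]; j=3 S=68.6200 intr=0.0000 cont=2.9775 V=2.9775[hold]; j=4 S=97.0073 intr=0.0000 cont=0.0000 V=0.0000[hold]; j=5 S=137.1382 intr=0.0000 cont=0.0000 V=0.0000[hold]; j=6 S=193.8707 intr=0.0000 cont=0.0000 V=0.0000[hold]  S*(6)=48.5397
k=5: j=0 S=28.8779 intr=34.5421 cont=34.1441 V=34.5421[EX]; j=1 S=40.8244 intr=22.5956 cont=22.1976 V=22.5956[EX]; j=2 S=57.7130 intr=5.7070 cont=9.1688 V=9.1688[hold]; j=3 S=81.5883 intr=0.0000 cont=1.5534 V=1.5534[hold]; j=4 S=115.3404 intr=0.0000 cont=0.0000 V=0.0000[hold]; j=5 S=163.0554 intr=0.0000 cont=0.0000 V=0.0000[hold]  S*(5)=40.8244
k=4: j=0 S=34.3355 intr=29.0845 cont=28.6866 V=29.0845[EX]; j=1 S=48.5397 intr=14.8803 cont=16.1163 V=16.1163[hold]; j=2 S=68.6200 intr=0.0000 cont=5.5168 V=5.5168[hold]; j=3 S=97.0073 intr=0.0000 cont=0.8105 V=0.8105[hold]; j=4 S=137.1382 intr=0.0000 cont=0.0000 V=0.0000[hold]  S*(4)=34.3355
k=3: j=0 S=40.8244 intr=22.5956 cont=22.7810 V=22.7810[hold]; j=1 S=57.7130 intr=5.7070 cont=11.0122 V=11.0122[hold]; j=2 S=81.5883 intr=0.0000 cont=3.2608 V=3.2608[hold]; j=3 S=115.3404 intr=0.0000 cont=0.4228 V=0.4228[hold]  S*(3)=-
k=2: j=0 S=48.5397 intr=14.8803 cont=17.0832 V=17.0832[hold]; j=1 S=68.6200 intr=0.0000 cont=7.2844 V=7.2844[hold]; j=2 S=97.0073 intr=0.0000 cont=1.9008 V=1.9008[hold]  S*(2)=-
k=1: j=0 S=57.7130 intr=5.7070 cont=12.3510 V=12.3510[hold]; j=1 S=81.5883 intr=0.0000 cont=4.6976 V=4.6976[hold]  S*(1)=-
k=0: j=0 S=68.6200 intr=0.0000 cont=8.6611 V=8.6611[hold]  S*(0)=-

price = 8.6611
boundary = - - - - 34.3355 40.8244 48.5397
tree:
8.6611
12.3510 4.6976
17.0832 7.2844 1.9008
22.7810 11.0122 3.2608 0.4228
29.0845 16.1163 5.5168 0.8105 0.0000
34.5421 22.5956 9.1688 1.5534 0.0000 0.0000
39.1321 29.0845 14.8803 2.9775 0.0000 0.0000 0.0000
42.9926 34.5421 22.5956 5.7070 0.0000 0.0000 0.0000 0.0000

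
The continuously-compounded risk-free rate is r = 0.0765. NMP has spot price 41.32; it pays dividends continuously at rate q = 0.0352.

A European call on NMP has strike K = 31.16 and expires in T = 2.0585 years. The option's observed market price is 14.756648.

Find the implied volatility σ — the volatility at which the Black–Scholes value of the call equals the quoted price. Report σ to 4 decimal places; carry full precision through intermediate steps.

sigma = 0.4076

At σ = 0.4076 the Black–Scholes value reproduces the quote:
σ√T = 0.4076·√2.0585 = 0.584803
d₁ = (ln(S/K) + (r−q+σ²/2)T) / (σ√T) = (ln(41.32/31.16) + (0.0765−0.0352+0.4076²/2)·2.0585) / 0.584803 = (0.282211 + 0.256013) / 0.584803 = 0.920352
d₂ = d₁ − σ√T = 0.920352 − 0.584803 = 0.335549
e^{−rT} = 0.854298
e^{−qT} = 0.930104
N(d₁) = 0.821306,  N(d₂) = 0.631395
V = S·e^{−qT}·N(d₁) − K·e^{−rT}·N(d₂) = 31.564323 − 16.807676 = 14.756648 (the observed quote) — the price is monotone increasing in volatility, hence this σ is the only solution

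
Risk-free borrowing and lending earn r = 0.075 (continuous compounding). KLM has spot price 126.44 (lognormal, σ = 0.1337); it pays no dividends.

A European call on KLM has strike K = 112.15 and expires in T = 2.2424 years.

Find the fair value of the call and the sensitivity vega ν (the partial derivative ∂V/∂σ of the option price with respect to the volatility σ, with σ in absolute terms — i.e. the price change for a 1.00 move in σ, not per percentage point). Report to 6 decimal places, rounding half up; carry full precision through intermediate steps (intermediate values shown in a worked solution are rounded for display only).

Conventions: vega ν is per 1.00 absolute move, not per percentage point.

σ√T = 0.1337·√2.2424 = 0.200211
d₁ = (ln(S/K) + (r+σ²/2)T) / (σ√T) = (ln(126.44/112.15) + (0.075+0.1337²/2)·2.2424) / 0.200211 = (0.119931 + 0.188222) / 0.200211 = 1.539140
d₂ = d₁ − σ√T = 1.539140 − 0.200211 = 1.338929
e^{−rT} = 0.845202
N(d₁) = 0.938115,  N(d₂) = 0.909703
Call price V = S·N(d₁) − K·e^{−rT}·N(d₂) = 118.615259 − 86.230189 = 32.385070
φ(d₁) = (1/√(2π))·e^{−d₁²/2} = 0.122039
ν = S·φ(d₁)·√T = 23.106781

price = 32.385070
ν = 23.106781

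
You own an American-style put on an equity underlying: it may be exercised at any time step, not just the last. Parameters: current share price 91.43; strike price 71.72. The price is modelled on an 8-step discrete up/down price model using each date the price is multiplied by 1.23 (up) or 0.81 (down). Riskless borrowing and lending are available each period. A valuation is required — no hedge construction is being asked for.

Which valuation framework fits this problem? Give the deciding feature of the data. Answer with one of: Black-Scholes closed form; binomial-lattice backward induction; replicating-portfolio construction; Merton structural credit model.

Key observation: with exercise allowed before expiry on a discrete up/down model (8 steps from spot 91.43), the strike-71.72 put's value must be rolled back through the tree testing early exercise at each node.

framework: binomial-lattice backward induction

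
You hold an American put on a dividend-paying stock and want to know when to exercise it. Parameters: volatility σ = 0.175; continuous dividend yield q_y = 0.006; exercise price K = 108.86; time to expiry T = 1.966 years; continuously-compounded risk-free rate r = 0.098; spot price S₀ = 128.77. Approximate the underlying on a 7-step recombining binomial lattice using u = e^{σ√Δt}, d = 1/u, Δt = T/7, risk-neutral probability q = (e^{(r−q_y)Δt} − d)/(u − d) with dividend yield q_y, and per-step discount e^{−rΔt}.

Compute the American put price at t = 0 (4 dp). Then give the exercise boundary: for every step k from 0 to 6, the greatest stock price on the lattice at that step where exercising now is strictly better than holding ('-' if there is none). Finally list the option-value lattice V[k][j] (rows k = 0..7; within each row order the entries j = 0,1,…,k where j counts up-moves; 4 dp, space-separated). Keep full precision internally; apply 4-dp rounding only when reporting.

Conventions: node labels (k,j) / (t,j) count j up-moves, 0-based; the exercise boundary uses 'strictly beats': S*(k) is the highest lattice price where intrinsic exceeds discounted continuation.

Δt=0.28086  u=1.09718  d=0.91143  q=0.61775  discount=0.97285
step 7 (expiry): payoffs max(K−S,0) = 41.5824 27.8710 11.3652 0.0000 0.0000 0.0000 0.0000 0.0000
step 6: (k=6,j=0): S=73.8156, K−S=35.0444, hold=32.2133 ⇒ V=35.0444 exercise | (k=6,j=1): S=88.8595, K−S=20.0005, hold=17.1947 ⇒ V=20.0005 exercise | (k=6,j=2): S=106.9693, K−S=1.8907, hold=4.2264 ⇒ V=4.2264 continue | (k=6,j=3): S=128.7700, K−S=0.0000, hold=0.0000 ⇒ V=0.0000 continue | (k=6,j=4): S=155.0137, K−S=0.0000, hold=0.0000 ⇒ V=0.0000 continue | (k=6,j=5): S=186.6060, K−S=0.0000, hold=0.0000 ⇒ V=0.0000 continue | (k=6,j=6): S=224.6369, K−S=0.0000, hold=0.0000 ⇒ V=0.0000 continue  boundary S*=88.8595
step 5: (k=5,j=0): S=80.9890, K−S=27.8710, hold=25.0520 ⇒ V=27.8710 exercise | (k=5,j=1): S=97.4948, K−S=11.3652, hold=9.9777 ⇒ V=11.3652 exercise | (k=5,j=2): S=117.3646, K−S=0.0000, hold=1.5717 ⇒ V=1.5717 continue | (k=5,j=3): S=141.2838, K−S=0.0000, hold=0.0000 ⇒ V=0.0000 continue | (k=5,j=4): S=170.0779, K−S=0.0000, hold=0.0000 ⇒ V=0.0000 continue | (k=5,j=5): S=204.7403, K−S=0.0000, hold=0.0000 ⇒ V=0.0000 continue  boundary S*=97.4948
step 4: (k=4,j=0): S=88.8595, K−S=20.0005, hold=17.1947 ⇒ V=20.0005 exercise | (k=4,j=1): S=106.9693, K−S=1.8907, hold=5.1710 ⇒ V=5.1710 continue | (k=4,j=2): S=128.7700, K−S=0.0000, hold=0.5845 ⇒ V=0.5845 continue | (k=4,j=3): S=155.0137, K−S=0.0000, hold=0.0000 ⇒ V=0.0000 continue | (k=4,j=4): S=186.6060, K−S=0.0000, hold=0.0000 ⇒ V=0.0000 continue  boundary S*=88.8595
step 3: (k=3,j=0): S=97.4948, K−S=11.3652, hold=10.5453 ⇒ V=11.3652 exercise | (k=3,j=1): S=117.3646, K−S=0.0000, hold=2.2742 ⇒ V=2.2742 continue | (k=3,j=2): S=141.2838, K−S=0.0000, hold=0.2174 ⇒ V=0.2174 continue | (k=3,j=3): S=170.0779, K−S=0.0000, hold=0.0000 ⇒ V=0.0000 continue  boundary S*=97.4948
step 2: (k=2,j=0): S=106.9693, K−S=1.8907, hold=5.5932 ⇒ V=5.5932 continue | (k=2,j=1): S=128.7700, K−S=0.0000, hold=0.9763 ⇒ V=0.9763 continue | (k=2,j=2): S=155.0137, K−S=0.0000, hold=0.0808 ⇒ V=0.0808 continue  boundary S*=-
step 1: (k=1,j=0): S=117.3646, K−S=0.0000, hold=2.6667 ⇒ V=2.6667 continue | (k=1,j=1): S=141.2838, K−S=0.0000, hold=0.4117 ⇒ V=0.4117 continue  boundary S*=-
step 0: (k=0,j=0): S=128.7700, K−S=0.0000, hold=1.2391 ⇒ V=1.2391 continue  boundary S*=-

price = 1.2391
boundary = - - - 97.4948 88.8595 97.4948 88.8595
tree:
1.2391
2.6667 0.4117
5.5932 0.9763 0.0808
11.3652 2.2742 0.2174 0.0000
20.0005 5.1710 0.5845 0.0000 0.0000
27.8710 11.3652 1.5717 0.0000 0.0000 0.0000
35.0444 20.0005 4.2264 0.0000 0.0000 0.0000 0.0000
41.5824 27.8710 11.3652 0.0000 0.0000 0.0000 0.0000 0.0000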